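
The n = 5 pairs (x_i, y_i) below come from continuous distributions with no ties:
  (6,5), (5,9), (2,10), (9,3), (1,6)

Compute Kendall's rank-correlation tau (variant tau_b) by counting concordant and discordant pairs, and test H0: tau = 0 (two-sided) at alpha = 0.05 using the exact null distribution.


Step 1: Enumerate the 10 unordered pairs (i,j) with i<j and classify each by sign(x_j-x_i) * sign(y_j-y_i).
  (1,2):dx=-1,dy=+4->D; (1,3):dx=-4,dy=+5->D; (1,4):dx=+3,dy=-2->D; (1,5):dx=-5,dy=+1->D
  (2,3):dx=-3,dy=+1->D; (2,4):dx=+4,dy=-6->D; (2,5):dx=-4,dy=-3->C; (3,4):dx=+7,dy=-7->D
  (3,5):dx=-1,dy=-4->C; (4,5):dx=-8,dy=+3->D
Step 2: C = 2, D = 8, total pairs = 10.
Step 3: tau = (C - D)/(n(n-1)/2) = (2 - 8)/10 = -0.600000.
Step 4: Exact two-sided p-value (enumerate n! = 120 permutations of y under H0): p = 0.233333.
Step 5: alpha = 0.05. fail to reject H0.

tau_b = -0.6000 (C=2, D=8), p = 0.233333, fail to reject H0.


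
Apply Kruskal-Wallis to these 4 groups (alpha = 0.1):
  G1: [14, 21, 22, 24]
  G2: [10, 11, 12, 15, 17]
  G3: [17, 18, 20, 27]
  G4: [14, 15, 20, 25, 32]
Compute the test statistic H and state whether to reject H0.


Step 1: Combine all N = 18 observations and assign midranks.
sorted (value, group, rank): (10,G2,1), (11,G2,2), (12,G2,3), (14,G1,4.5), (14,G4,4.5), (15,G2,6.5), (15,G4,6.5), (17,G2,8.5), (17,G3,8.5), (18,G3,10), (20,G3,11.5), (20,G4,11.5), (21,G1,13), (22,G1,14), (24,G1,15), (25,G4,16), (27,G3,17), (32,G4,18)
Step 2: Sum ranks within each group.
R_1 = 46.5 (n_1 = 4)
R_2 = 21 (n_2 = 5)
R_3 = 47 (n_3 = 4)
R_4 = 56.5 (n_4 = 5)
Step 3: H = 12/(N(N+1)) * sum(R_i^2/n_i) - 3(N+1)
     = 12/(18*19) * (46.5^2/4 + 21^2/5 + 47^2/4 + 56.5^2/5) - 3*19
     = 0.035088 * 1819.46 - 57
     = 6.840789.
Step 4: Ties present; correction factor C = 1 - 24/(18^3 - 18) = 0.995872. Corrected H = 6.840789 / 0.995872 = 6.869145.
Step 5: Under H0, H ~ chi^2(3); p-value = 0.076188.
Step 6: alpha = 0.1. reject H0.

H = 6.8691, df = 3, p = 0.076188, reject H0.


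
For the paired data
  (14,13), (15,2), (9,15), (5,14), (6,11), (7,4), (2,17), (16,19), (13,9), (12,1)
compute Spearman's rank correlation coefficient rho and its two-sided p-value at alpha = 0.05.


Step 1: Rank x and y separately (midranks; no ties here).
rank(x): 14->8, 15->9, 9->5, 5->2, 6->3, 7->4, 2->1, 16->10, 13->7, 12->6
rank(y): 13->6, 2->2, 15->8, 14->7, 11->5, 4->3, 17->9, 19->10, 9->4, 1->1
Step 2: d_i = R_x(i) - R_y(i); compute d_i^2.
  (8-6)^2=4, (9-2)^2=49, (5-8)^2=9, (2-7)^2=25, (3-5)^2=4, (4-3)^2=1, (1-9)^2=64, (10-10)^2=0, (7-4)^2=9, (6-1)^2=25
sum(d^2) = 190.
Step 3: rho = 1 - 6*190 / (10*(10^2 - 1)) = 1 - 1140/990 = -0.151515.
Step 4: Under H0, t = rho * sqrt((n-2)/(1-rho^2)) = -0.4336 ~ t(8).
Step 5: Two-sided p-value from the t-distribution with 8 df = 0.676065.
Step 6: alpha = 0.05. fail to reject H0.

rho = -0.1515, p = 0.676065, fail to reject H0 at alpha = 0.05.


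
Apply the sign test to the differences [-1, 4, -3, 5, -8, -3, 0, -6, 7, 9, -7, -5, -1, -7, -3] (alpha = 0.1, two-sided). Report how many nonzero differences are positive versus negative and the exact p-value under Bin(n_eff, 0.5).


Step 1: Discard zero differences. Original n = 15; n_eff = number of nonzero differences = 14.
Nonzero differences (with sign): -1, +4, -3, +5, -8, -3, -6, +7, +9, -7, -5, -1, -7, -3
Step 2: Count signs: positive = 4, negative = 10.
Step 3: Under H0: P(positive) = 0.5, so the number of positives S ~ Bin(14, 0.5).
Step 4: Two-sided exact p-value = sum of Bin(14,0.5) probabilities at or below the observed probability = 0.179565.
Step 5: alpha = 0.1. fail to reject H0.

n_eff = 14, pos = 4, neg = 10, p = 0.179565, fail to reject H0.


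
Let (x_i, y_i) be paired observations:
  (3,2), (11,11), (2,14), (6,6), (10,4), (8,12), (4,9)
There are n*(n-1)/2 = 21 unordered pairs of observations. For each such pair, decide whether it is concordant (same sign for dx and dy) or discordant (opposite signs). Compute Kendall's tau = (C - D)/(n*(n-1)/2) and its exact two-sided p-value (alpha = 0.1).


Step 1: Enumerate the 21 unordered pairs (i,j) with i<j and classify each by sign(x_j-x_i) * sign(y_j-y_i).
  (1,2):dx=+8,dy=+9->C; (1,3):dx=-1,dy=+12->D; (1,4):dx=+3,dy=+4->C; (1,5):dx=+7,dy=+2->C
  (1,6):dx=+5,dy=+10->C; (1,7):dx=+1,dy=+7->C; (2,3):dx=-9,dy=+3->D; (2,4):dx=-5,dy=-5->C
  (2,5):dx=-1,dy=-7->C; (2,6):dx=-3,dy=+1->D; (2,7):dx=-7,dy=-2->C; (3,4):dx=+4,dy=-8->D
  (3,5):dx=+8,dy=-10->D; (3,6):dx=+6,dy=-2->D; (3,7):dx=+2,dy=-5->D; (4,5):dx=+4,dy=-2->D
  (4,6):dx=+2,dy=+6->C; (4,7):dx=-2,dy=+3->D; (5,6):dx=-2,dy=+8->D; (5,7):dx=-6,dy=+5->D
  (6,7):dx=-4,dy=-3->C
Step 2: C = 10, D = 11, total pairs = 21.
Step 3: tau = (C - D)/(n(n-1)/2) = (10 - 11)/21 = -0.047619.
Step 4: Exact two-sided p-value (enumerate n! = 5040 permutations of y under H0): p = 1.000000.
Step 5: alpha = 0.1. fail to reject H0.

tau_b = -0.0476 (C=10, D=11), p = 1.000000, fail to reject H0.


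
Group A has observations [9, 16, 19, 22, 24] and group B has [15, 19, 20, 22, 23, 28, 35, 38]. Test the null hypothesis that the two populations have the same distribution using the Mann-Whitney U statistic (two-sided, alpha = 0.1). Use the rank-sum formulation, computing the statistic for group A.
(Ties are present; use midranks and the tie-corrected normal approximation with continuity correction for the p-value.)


Step 1: Combine and sort all 13 observations; assign midranks.
sorted (value, group): (9,X), (15,Y), (16,X), (19,X), (19,Y), (20,Y), (22,X), (22,Y), (23,Y), (24,X), (28,Y), (35,Y), (38,Y)
ranks: 9->1, 15->2, 16->3, 19->4.5, 19->4.5, 20->6, 22->7.5, 22->7.5, 23->9, 24->10, 28->11, 35->12, 38->13
Step 2: Rank sum for X: R1 = 1 + 3 + 4.5 + 7.5 + 10 = 26.
Step 3: U_X = R1 - n1(n1+1)/2 = 26 - 5*6/2 = 26 - 15 = 11.
       U_Y = n1*n2 - U_X = 40 - 11 = 29.
Step 4: Ties are present, so use the tie-corrected normal approximation (with continuity correction) for the p-value.
Step 5: p-value = 0.212139; compare to alpha = 0.1. fail to reject H0.

U_X = 11, p = 0.212139, fail to reject H0 at alpha = 0.1.


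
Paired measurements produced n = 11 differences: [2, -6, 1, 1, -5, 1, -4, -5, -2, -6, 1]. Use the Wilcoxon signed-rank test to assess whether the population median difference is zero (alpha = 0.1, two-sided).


Step 1: Drop any zero differences (none here) and take |d_i|.
|d| = [2, 6, 1, 1, 5, 1, 4, 5, 2, 6, 1]
Step 2: Midrank |d_i| (ties get averaged ranks).
ranks: |2|->5.5, |6|->10.5, |1|->2.5, |1|->2.5, |5|->8.5, |1|->2.5, |4|->7, |5|->8.5, |2|->5.5, |6|->10.5, |1|->2.5
Step 3: Attach original signs; sum ranks with positive sign and with negative sign.
W+ = 5.5 + 2.5 + 2.5 + 2.5 + 2.5 = 15.5
W- = 10.5 + 8.5 + 7 + 8.5 + 5.5 + 10.5 = 50.5
(Check: W+ + W- = 66 should equal n(n+1)/2 = 66.)
Step 4: Test statistic W = min(W+, W-) = 15.5.
Step 5: Ties in |d|, so use the tie-corrected normal approximation.
        E[W] = n(n+1)/4 = 11*12/4 = 33.
        Tie groups: |d|=1 (t=4), |d|=2 (t=2), |d|=5 (t=2), |d|=6 (t=2); sum(t^3 - t) = 78.
        Var[W] = n(n+1)(2n+1)/24 - sum(t^3-t)/48 = 3036/24 - 78/48 = 124.875.
        z = (W - E[W]) / sqrt(Var[W]) = (15.5 - 33) / 11.1747 = -1.5660.
        Two-sided p = 2*Phi(z) = 0.117341.
Step 6: alpha = 0.1. fail to reject H0.

W+ = 15.5, W- = 50.5, W = min = 15.5, p = 0.117341, fail to reject H0.


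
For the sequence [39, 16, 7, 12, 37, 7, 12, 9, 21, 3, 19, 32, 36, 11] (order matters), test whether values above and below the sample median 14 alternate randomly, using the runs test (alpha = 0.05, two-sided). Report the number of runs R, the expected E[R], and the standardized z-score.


Step 1: Compute median = 14; label A = above, B = below.
Labels in order: AABBABBBABAAAB  (n_A = 7, n_B = 7)
Step 2: Count runs R = 8.
Step 3: Under H0 (random ordering), E[R] = 2*n_A*n_B/(n_A+n_B) + 1 = 2*7*7/14 + 1 = 8.0000.
        Var[R] = 2*n_A*n_B*(2*n_A*n_B - n_A - n_B) / ((n_A+n_B)^2 * (n_A+n_B-1)) = 8232/2548 = 3.2308.
        SD[R] = 1.7974.
Step 4: R = E[R], so z = 0 with no continuity correction.
Step 5: Two-sided p-value via normal approximation = 2*(1 - Phi(|z|)) = 1.000000.
Step 6: alpha = 0.05. fail to reject H0.

R = 8, z = 0.0000, p = 1.000000, fail to reject H0.


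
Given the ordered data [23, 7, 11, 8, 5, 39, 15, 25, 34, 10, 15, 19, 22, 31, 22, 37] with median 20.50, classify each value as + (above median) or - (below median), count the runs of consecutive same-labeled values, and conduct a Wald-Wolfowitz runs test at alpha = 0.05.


Step 1: Compute median = 20.50; label A = above, B = below.
Labels in order: ABBBBABAABBBAAAA  (n_A = 8, n_B = 8)
Step 2: Count runs R = 7.
Step 3: Under H0 (random ordering), E[R] = 2*n_A*n_B/(n_A+n_B) + 1 = 2*8*8/16 + 1 = 9.0000.
        Var[R] = 2*n_A*n_B*(2*n_A*n_B - n_A - n_B) / ((n_A+n_B)^2 * (n_A+n_B-1)) = 14336/3840 = 3.7333.
        SD[R] = 1.9322.
Step 4: Continuity-corrected z = (R + 0.5 - E[R]) / SD[R] = (7 + 0.5 - 9.0000) / 1.9322 = -0.7763.
Step 5: Two-sided p-value via normal approximation = 2*(1 - Phi(|z|)) = 0.437558.
Step 6: alpha = 0.05. fail to reject H0.

R = 7, z = -0.7763, p = 0.437558, fail to reject H0.


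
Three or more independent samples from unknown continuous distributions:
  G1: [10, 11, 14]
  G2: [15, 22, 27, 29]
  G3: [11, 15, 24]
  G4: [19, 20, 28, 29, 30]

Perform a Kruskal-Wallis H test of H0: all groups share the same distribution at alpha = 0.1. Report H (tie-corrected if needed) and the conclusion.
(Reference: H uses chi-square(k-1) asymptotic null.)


Step 1: Combine all N = 15 observations and assign midranks.
sorted (value, group, rank): (10,G1,1), (11,G1,2.5), (11,G3,2.5), (14,G1,4), (15,G2,5.5), (15,G3,5.5), (19,G4,7), (20,G4,8), (22,G2,9), (24,G3,10), (27,G2,11), (28,G4,12), (29,G2,13.5), (29,G4,13.5), (30,G4,15)
Step 2: Sum ranks within each group.
R_1 = 7.5 (n_1 = 3)
R_2 = 39 (n_2 = 4)
R_3 = 18 (n_3 = 3)
R_4 = 55.5 (n_4 = 5)
Step 3: H = 12/(N(N+1)) * sum(R_i^2/n_i) - 3(N+1)
     = 12/(15*16) * (7.5^2/3 + 39^2/4 + 18^2/3 + 55.5^2/5) - 3*16
     = 0.050000 * 1123.05 - 48
     = 8.152500.
Step 4: Ties present; correction factor C = 1 - 18/(15^3 - 15) = 0.994643. Corrected H = 8.152500 / 0.994643 = 8.196409.
Step 5: Under H0, H ~ chi^2(3); p-value = 0.042122.
Step 6: alpha = 0.1. reject H0.

H = 8.1964, df = 3, p = 0.042122, reject H0.


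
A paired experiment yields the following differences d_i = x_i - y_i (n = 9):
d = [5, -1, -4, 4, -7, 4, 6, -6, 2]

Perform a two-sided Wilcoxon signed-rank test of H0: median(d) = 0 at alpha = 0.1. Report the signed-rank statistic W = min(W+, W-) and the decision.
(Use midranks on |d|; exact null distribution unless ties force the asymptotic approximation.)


Step 1: Drop any zero differences (none here) and take |d_i|.
|d| = [5, 1, 4, 4, 7, 4, 6, 6, 2]
Step 2: Midrank |d_i| (ties get averaged ranks).
ranks: |5|->6, |1|->1, |4|->4, |4|->4, |7|->9, |4|->4, |6|->7.5, |6|->7.5, |2|->2
Step 3: Attach original signs; sum ranks with positive sign and with negative sign.
W+ = 6 + 4 + 4 + 7.5 + 2 = 23.5
W- = 1 + 4 + 9 + 7.5 = 21.5
(Check: W+ + W- = 45 should equal n(n+1)/2 = 45.)
Step 4: Test statistic W = min(W+, W-) = 21.5.
Step 5: Ties in |d|, so use the tie-corrected normal approximation.
        E[W] = n(n+1)/4 = 9*10/4 = 22.5.
        Tie groups: |d|=4 (t=3), |d|=6 (t=2); sum(t^3 - t) = 30.
        Var[W] = n(n+1)(2n+1)/24 - sum(t^3-t)/48 = 1710/24 - 30/48 = 70.625.
        z = (W - E[W]) / sqrt(Var[W]) = (21.5 - 22.5) / 8.4039 = -0.1190.
        Two-sided p = 2*Phi(z) = 0.905281.
Step 6: alpha = 0.1. fail to reject H0.

W+ = 23.5, W- = 21.5, W = min = 21.5, p = 0.905281, fail to reject H0.


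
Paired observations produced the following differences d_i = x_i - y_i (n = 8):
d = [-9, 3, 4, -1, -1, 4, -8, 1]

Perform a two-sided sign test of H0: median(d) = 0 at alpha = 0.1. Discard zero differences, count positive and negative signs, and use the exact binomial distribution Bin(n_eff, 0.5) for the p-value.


Step 1: Discard zero differences. Original n = 8; n_eff = number of nonzero differences = 8.
Nonzero differences (with sign): -9, +3, +4, -1, -1, +4, -8, +1
Step 2: Count signs: positive = 4, negative = 4.
Step 3: Under H0: P(positive) = 0.5, so the number of positives S ~ Bin(8, 0.5).
Step 4: Two-sided exact p-value = sum of Bin(8,0.5) probabilities at or below the observed probability = 1.000000.
Step 5: alpha = 0.1. fail to reject H0.

n_eff = 8, pos = 4, neg = 4, p = 1.000000, fail to reject H0.


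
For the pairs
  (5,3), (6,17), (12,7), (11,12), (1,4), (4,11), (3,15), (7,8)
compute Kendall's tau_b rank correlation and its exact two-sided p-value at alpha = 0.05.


Step 1: Enumerate the 28 unordered pairs (i,j) with i<j and classify each by sign(x_j-x_i) * sign(y_j-y_i).
  (1,2):dx=+1,dy=+14->C; (1,3):dx=+7,dy=+4->C; (1,4):dx=+6,dy=+9->C; (1,5):dx=-4,dy=+1->D
  (1,6):dx=-1,dy=+8->D; (1,7):dx=-2,dy=+12->D; (1,8):dx=+2,dy=+5->C; (2,3):dx=+6,dy=-10->D
  (2,4):dx=+5,dy=-5->D; (2,5):dx=-5,dy=-13->C; (2,6):dx=-2,dy=-6->C; (2,7):dx=-3,dy=-2->C
  (2,8):dx=+1,dy=-9->D; (3,4):dx=-1,dy=+5->D; (3,5):dx=-11,dy=-3->C; (3,6):dx=-8,dy=+4->D
  (3,7):dx=-9,dy=+8->D; (3,8):dx=-5,dy=+1->D; (4,5):dx=-10,dy=-8->C; (4,6):dx=-7,dy=-1->C
  (4,7):dx=-8,dy=+3->D; (4,8):dx=-4,dy=-4->C; (5,6):dx=+3,dy=+7->C; (5,7):dx=+2,dy=+11->C
  (5,8):dx=+6,dy=+4->C; (6,7):dx=-1,dy=+4->D; (6,8):dx=+3,dy=-3->D; (7,8):dx=+4,dy=-7->D
Step 2: C = 14, D = 14, total pairs = 28.
Step 3: tau = (C - D)/(n(n-1)/2) = (14 - 14)/28 = 0.000000.
Step 4: Exact two-sided p-value (enumerate n! = 40320 permutations of y under H0): p = 1.000000.
Step 5: alpha = 0.05. fail to reject H0.

tau_b = 0.0000 (C=14, D=14), p = 1.000000, fail to reject H0.


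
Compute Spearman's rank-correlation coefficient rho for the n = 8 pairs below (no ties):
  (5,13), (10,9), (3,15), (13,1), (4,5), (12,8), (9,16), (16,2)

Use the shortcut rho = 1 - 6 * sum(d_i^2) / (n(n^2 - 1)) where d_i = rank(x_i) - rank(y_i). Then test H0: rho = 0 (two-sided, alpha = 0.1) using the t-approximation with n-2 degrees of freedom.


Step 1: Rank x and y separately (midranks; no ties here).
rank(x): 5->3, 10->5, 3->1, 13->7, 4->2, 12->6, 9->4, 16->8
rank(y): 13->6, 9->5, 15->7, 1->1, 5->3, 8->4, 16->8, 2->2
Step 2: d_i = R_x(i) - R_y(i); compute d_i^2.
  (3-6)^2=9, (5-5)^2=0, (1-7)^2=36, (7-1)^2=36, (2-3)^2=1, (6-4)^2=4, (4-8)^2=16, (8-2)^2=36
sum(d^2) = 138.
Step 3: rho = 1 - 6*138 / (8*(8^2 - 1)) = 1 - 828/504 = -0.642857.
Step 4: Under H0, t = rho * sqrt((n-2)/(1-rho^2)) = -2.0557 ~ t(6).
Step 5: Two-sided p-value from the t-distribution with 6 df = 0.085559.
Step 6: alpha = 0.1. reject H0.

rho = -0.6429, p = 0.085559, reject H0 at alpha = 0.1.


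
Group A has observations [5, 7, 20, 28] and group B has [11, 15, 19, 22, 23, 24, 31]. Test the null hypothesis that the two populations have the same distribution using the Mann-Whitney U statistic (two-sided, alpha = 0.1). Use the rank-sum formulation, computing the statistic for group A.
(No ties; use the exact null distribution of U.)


Step 1: Combine and sort all 11 observations; assign midranks.
sorted (value, group): (5,X), (7,X), (11,Y), (15,Y), (19,Y), (20,X), (22,Y), (23,Y), (24,Y), (28,X), (31,Y)
ranks: 5->1, 7->2, 11->3, 15->4, 19->5, 20->6, 22->7, 23->8, 24->9, 28->10, 31->11
Step 2: Rank sum for X: R1 = 1 + 2 + 6 + 10 = 19.
Step 3: U_X = R1 - n1(n1+1)/2 = 19 - 4*5/2 = 19 - 10 = 9.
       U_Y = n1*n2 - U_X = 28 - 9 = 19.
Step 4: No ties, so the exact null distribution of U (based on enumerating the C(11,4) = 330 equally likely rank assignments) gives the two-sided p-value.
Step 5: p-value = 0.412121; compare to alpha = 0.1. fail to reject H0.

U_X = 9, p = 0.412121, fail to reject H0 at alpha = 0.1.


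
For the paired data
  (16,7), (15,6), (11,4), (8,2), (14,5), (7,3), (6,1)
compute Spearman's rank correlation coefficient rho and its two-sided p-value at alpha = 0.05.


Step 1: Rank x and y separately (midranks; no ties here).
rank(x): 16->7, 15->6, 11->4, 8->3, 14->5, 7->2, 6->1
rank(y): 7->7, 6->6, 4->4, 2->2, 5->5, 3->3, 1->1
Step 2: d_i = R_x(i) - R_y(i); compute d_i^2.
  (7-7)^2=0, (6-6)^2=0, (4-4)^2=0, (3-2)^2=1, (5-5)^2=0, (2-3)^2=1, (1-1)^2=0
sum(d^2) = 2.
Step 3: rho = 1 - 6*2 / (7*(7^2 - 1)) = 1 - 12/336 = 0.964286.
Step 4: Under H0, t = rho * sqrt((n-2)/(1-rho^2)) = 8.1408 ~ t(5).
Step 5: Two-sided p-value from the t-distribution with 5 df = 0.000454.
Step 6: alpha = 0.05. reject H0.

rho = 0.9643, p = 0.000454, reject H0 at alpha = 0.05.


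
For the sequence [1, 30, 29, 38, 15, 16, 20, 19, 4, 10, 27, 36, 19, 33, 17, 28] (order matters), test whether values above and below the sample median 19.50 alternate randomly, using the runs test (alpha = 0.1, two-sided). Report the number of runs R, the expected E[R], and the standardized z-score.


Step 1: Compute median = 19.50; label A = above, B = below.
Labels in order: BAAABBABBBAABABA  (n_A = 8, n_B = 8)
Step 2: Count runs R = 10.
Step 3: Under H0 (random ordering), E[R] = 2*n_A*n_B/(n_A+n_B) + 1 = 2*8*8/16 + 1 = 9.0000.
        Var[R] = 2*n_A*n_B*(2*n_A*n_B - n_A - n_B) / ((n_A+n_B)^2 * (n_A+n_B-1)) = 14336/3840 = 3.7333.
        SD[R] = 1.9322.
Step 4: Continuity-corrected z = (R - 0.5 - E[R]) / SD[R] = (10 - 0.5 - 9.0000) / 1.9322 = 0.2588.
Step 5: Two-sided p-value via normal approximation = 2*(1 - Phi(|z|)) = 0.795809.
Step 6: alpha = 0.1. fail to reject H0.

R = 10, z = 0.2588, p = 0.795809, fail to reject H0.


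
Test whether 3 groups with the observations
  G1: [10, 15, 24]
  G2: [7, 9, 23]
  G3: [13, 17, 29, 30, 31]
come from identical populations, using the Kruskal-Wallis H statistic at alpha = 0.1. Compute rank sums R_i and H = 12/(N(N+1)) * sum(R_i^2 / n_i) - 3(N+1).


Step 1: Combine all N = 11 observations and assign midranks.
sorted (value, group, rank): (7,G2,1), (9,G2,2), (10,G1,3), (13,G3,4), (15,G1,5), (17,G3,6), (23,G2,7), (24,G1,8), (29,G3,9), (30,G3,10), (31,G3,11)
Step 2: Sum ranks within each group.
R_1 = 16 (n_1 = 3)
R_2 = 10 (n_2 = 3)
R_3 = 40 (n_3 = 5)
Step 3: H = 12/(N(N+1)) * sum(R_i^2/n_i) - 3(N+1)
     = 12/(11*12) * (16^2/3 + 10^2/3 + 40^2/5) - 3*12
     = 0.090909 * 438.667 - 36
     = 3.878788.
Step 4: No ties, so H is used without correction.
Step 5: Under H0, H ~ chi^2(2); p-value = 0.143791.
Step 6: alpha = 0.1. fail to reject H0.

H = 3.8788, df = 2, p = 0.143791, fail to reject H0.


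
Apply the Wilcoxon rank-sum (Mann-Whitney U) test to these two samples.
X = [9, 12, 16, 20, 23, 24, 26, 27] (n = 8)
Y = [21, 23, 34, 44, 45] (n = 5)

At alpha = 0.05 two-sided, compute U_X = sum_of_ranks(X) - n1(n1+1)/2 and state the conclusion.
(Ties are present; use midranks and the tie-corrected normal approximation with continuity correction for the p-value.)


Step 1: Combine and sort all 13 observations; assign midranks.
sorted (value, group): (9,X), (12,X), (16,X), (20,X), (21,Y), (23,X), (23,Y), (24,X), (26,X), (27,X), (34,Y), (44,Y), (45,Y)
ranks: 9->1, 12->2, 16->3, 20->4, 21->5, 23->6.5, 23->6.5, 24->8, 26->9, 27->10, 34->11, 44->12, 45->13
Step 2: Rank sum for X: R1 = 1 + 2 + 3 + 4 + 6.5 + 8 + 9 + 10 = 43.5.
Step 3: U_X = R1 - n1(n1+1)/2 = 43.5 - 8*9/2 = 43.5 - 36 = 7.5.
       U_Y = n1*n2 - U_X = 40 - 7.5 = 32.5.
Step 4: Ties are present, so use the tie-corrected normal approximation (with continuity correction) for the p-value.
Step 5: p-value = 0.078571; compare to alpha = 0.05. fail to reject H0.

U_X = 7.5, p = 0.078571, fail to reject H0 at alpha = 0.05.


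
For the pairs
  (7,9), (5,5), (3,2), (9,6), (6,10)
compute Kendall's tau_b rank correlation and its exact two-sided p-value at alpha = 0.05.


Step 1: Enumerate the 10 unordered pairs (i,j) with i<j and classify each by sign(x_j-x_i) * sign(y_j-y_i).
  (1,2):dx=-2,dy=-4->C; (1,3):dx=-4,dy=-7->C; (1,4):dx=+2,dy=-3->D; (1,5):dx=-1,dy=+1->D
  (2,3):dx=-2,dy=-3->C; (2,4):dx=+4,dy=+1->C; (2,5):dx=+1,dy=+5->C; (3,4):dx=+6,dy=+4->C
  (3,5):dx=+3,dy=+8->C; (4,5):dx=-3,dy=+4->D
Step 2: C = 7, D = 3, total pairs = 10.
Step 3: tau = (C - D)/(n(n-1)/2) = (7 - 3)/10 = 0.400000.
Step 4: Exact two-sided p-value (enumerate n! = 120 permutations of y under H0): p = 0.483333.
Step 5: alpha = 0.05. fail to reject H0.

tau_b = 0.4000 (C=7, D=3), p = 0.483333, fail to reject H0.


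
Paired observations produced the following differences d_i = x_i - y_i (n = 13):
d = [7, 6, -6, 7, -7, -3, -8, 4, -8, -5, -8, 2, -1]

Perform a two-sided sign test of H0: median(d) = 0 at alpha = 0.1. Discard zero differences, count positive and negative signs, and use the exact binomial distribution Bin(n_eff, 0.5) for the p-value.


Step 1: Discard zero differences. Original n = 13; n_eff = number of nonzero differences = 13.
Nonzero differences (with sign): +7, +6, -6, +7, -7, -3, -8, +4, -8, -5, -8, +2, -1
Step 2: Count signs: positive = 5, negative = 8.
Step 3: Under H0: P(positive) = 0.5, so the number of positives S ~ Bin(13, 0.5).
Step 4: Two-sided exact p-value = sum of Bin(13,0.5) probabilities at or below the observed probability = 0.581055.
Step 5: alpha = 0.1. fail to reject H0.

n_eff = 13, pos = 5, neg = 8, p = 0.581055, fail to reject H0.


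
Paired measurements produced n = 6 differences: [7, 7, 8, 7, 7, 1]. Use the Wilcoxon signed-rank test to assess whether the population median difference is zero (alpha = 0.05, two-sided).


Step 1: Drop any zero differences (none here) and take |d_i|.
|d| = [7, 7, 8, 7, 7, 1]
Step 2: Midrank |d_i| (ties get averaged ranks).
ranks: |7|->3.5, |7|->3.5, |8|->6, |7|->3.5, |7|->3.5, |1|->1
Step 3: Attach original signs; sum ranks with positive sign and with negative sign.
W+ = 3.5 + 3.5 + 6 + 3.5 + 3.5 + 1 = 21
W- = 0 = 0
(Check: W+ + W- = 21 should equal n(n+1)/2 = 21.)
Step 4: Test statistic W = min(W+, W-) = 0.
Step 5: Ties in |d|, so use the tie-corrected normal approximation.
        E[W] = n(n+1)/4 = 6*7/4 = 10.5.
        Tie groups: |d|=7 (t=4); sum(t^3 - t) = 60.
        Var[W] = n(n+1)(2n+1)/24 - sum(t^3-t)/48 = 546/24 - 60/48 = 21.5.
        z = (W - E[W]) / sqrt(Var[W]) = (0 - 10.5) / 4.6368 = -2.2645.
        Two-sided p = 2*Phi(z) = 0.023544.
Step 6: alpha = 0.05. reject H0.

W+ = 21, W- = 0, W = min = 0, p = 0.023544, reject H0.


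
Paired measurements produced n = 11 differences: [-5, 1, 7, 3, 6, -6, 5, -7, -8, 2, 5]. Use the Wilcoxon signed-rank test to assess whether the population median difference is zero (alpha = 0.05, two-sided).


Step 1: Drop any zero differences (none here) and take |d_i|.
|d| = [5, 1, 7, 3, 6, 6, 5, 7, 8, 2, 5]
Step 2: Midrank |d_i| (ties get averaged ranks).
ranks: |5|->5, |1|->1, |7|->9.5, |3|->3, |6|->7.5, |6|->7.5, |5|->5, |7|->9.5, |8|->11, |2|->2, |5|->5
Step 3: Attach original signs; sum ranks with positive sign and with negative sign.
W+ = 1 + 9.5 + 3 + 7.5 + 5 + 2 + 5 = 33
W- = 5 + 7.5 + 9.5 + 11 = 33
(Check: W+ + W- = 66 should equal n(n+1)/2 = 66.)
Step 4: Test statistic W = min(W+, W-) = 33.
Step 5: Ties in |d|, so use the tie-corrected normal approximation.
        E[W] = n(n+1)/4 = 11*12/4 = 33.
        Tie groups: |d|=5 (t=3), |d|=6 (t=2), |d|=7 (t=2); sum(t^3 - t) = 36.
        Var[W] = n(n+1)(2n+1)/24 - sum(t^3-t)/48 = 3036/24 - 36/48 = 125.75.
        z = (W - E[W]) / sqrt(Var[W]) = (33 - 33) / 11.2138 = 0.0000.
        Two-sided p = 2*Phi(z) = 1.000000.
Step 6: alpha = 0.05. fail to reject H0.

W+ = 33, W- = 33, W = min = 33, p = 1.000000, fail to reject H0.


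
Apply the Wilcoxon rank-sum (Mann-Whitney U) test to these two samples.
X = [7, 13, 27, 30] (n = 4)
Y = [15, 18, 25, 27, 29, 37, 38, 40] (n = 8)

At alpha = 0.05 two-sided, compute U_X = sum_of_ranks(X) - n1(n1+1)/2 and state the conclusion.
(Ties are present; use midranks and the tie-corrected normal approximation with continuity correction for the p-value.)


Step 1: Combine and sort all 12 observations; assign midranks.
sorted (value, group): (7,X), (13,X), (15,Y), (18,Y), (25,Y), (27,X), (27,Y), (29,Y), (30,X), (37,Y), (38,Y), (40,Y)
ranks: 7->1, 13->2, 15->3, 18->4, 25->5, 27->6.5, 27->6.5, 29->8, 30->9, 37->10, 38->11, 40->12
Step 2: Rank sum for X: R1 = 1 + 2 + 6.5 + 9 = 18.5.
Step 3: U_X = R1 - n1(n1+1)/2 = 18.5 - 4*5/2 = 18.5 - 10 = 8.5.
       U_Y = n1*n2 - U_X = 32 - 8.5 = 23.5.
Step 4: Ties are present, so use the tie-corrected normal approximation (with continuity correction) for the p-value.
Step 5: p-value = 0.233663; compare to alpha = 0.05. fail to reject H0.

U_X = 8.5, p = 0.233663, fail to reject H0 at alpha = 0.05.


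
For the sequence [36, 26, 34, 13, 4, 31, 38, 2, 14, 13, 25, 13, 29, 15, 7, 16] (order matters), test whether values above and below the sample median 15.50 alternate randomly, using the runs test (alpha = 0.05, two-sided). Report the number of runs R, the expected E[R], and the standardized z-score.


Step 1: Compute median = 15.50; label A = above, B = below.
Labels in order: AAABBAABBBABABBA  (n_A = 8, n_B = 8)
Step 2: Count runs R = 9.
Step 3: Under H0 (random ordering), E[R] = 2*n_A*n_B/(n_A+n_B) + 1 = 2*8*8/16 + 1 = 9.0000.
        Var[R] = 2*n_A*n_B*(2*n_A*n_B - n_A - n_B) / ((n_A+n_B)^2 * (n_A+n_B-1)) = 14336/3840 = 3.7333.
        SD[R] = 1.9322.
Step 4: R = E[R], so z = 0 with no continuity correction.
Step 5: Two-sided p-value via normal approximation = 2*(1 - Phi(|z|)) = 1.000000.
Step 6: alpha = 0.05. fail to reject H0.

R = 9, z = 0.0000, p = 1.000000, fail to reject H0.


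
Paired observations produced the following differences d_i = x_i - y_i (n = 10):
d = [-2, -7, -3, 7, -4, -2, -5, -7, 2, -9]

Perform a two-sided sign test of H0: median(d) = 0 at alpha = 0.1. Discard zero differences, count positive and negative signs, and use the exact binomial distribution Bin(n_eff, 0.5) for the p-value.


Step 1: Discard zero differences. Original n = 10; n_eff = number of nonzero differences = 10.
Nonzero differences (with sign): -2, -7, -3, +7, -4, -2, -5, -7, +2, -9
Step 2: Count signs: positive = 2, negative = 8.
Step 3: Under H0: P(positive) = 0.5, so the number of positives S ~ Bin(10, 0.5).
Step 4: Two-sided exact p-value = sum of Bin(10,0.5) probabilities at or below the observed probability = 0.109375.
Step 5: alpha = 0.1. fail to reject H0.

n_eff = 10, pos = 2, neg = 8, p = 0.109375, fail to reject H0.


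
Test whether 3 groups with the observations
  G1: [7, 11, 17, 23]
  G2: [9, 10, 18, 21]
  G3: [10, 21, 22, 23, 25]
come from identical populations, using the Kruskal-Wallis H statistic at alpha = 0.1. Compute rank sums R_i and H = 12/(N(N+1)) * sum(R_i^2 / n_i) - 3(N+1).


Step 1: Combine all N = 13 observations and assign midranks.
sorted (value, group, rank): (7,G1,1), (9,G2,2), (10,G2,3.5), (10,G3,3.5), (11,G1,5), (17,G1,6), (18,G2,7), (21,G2,8.5), (21,G3,8.5), (22,G3,10), (23,G1,11.5), (23,G3,11.5), (25,G3,13)
Step 2: Sum ranks within each group.
R_1 = 23.5 (n_1 = 4)
R_2 = 21 (n_2 = 4)
R_3 = 46.5 (n_3 = 5)
Step 3: H = 12/(N(N+1)) * sum(R_i^2/n_i) - 3(N+1)
     = 12/(13*14) * (23.5^2/4 + 21^2/4 + 46.5^2/5) - 3*14
     = 0.065934 * 680.763 - 42
     = 2.885440.
Step 4: Ties present; correction factor C = 1 - 18/(13^3 - 13) = 0.991758. Corrected H = 2.885440 / 0.991758 = 2.909418.
Step 5: Under H0, H ~ chi^2(2); p-value = 0.233468.
Step 6: alpha = 0.1. fail to reject H0.

H = 2.9094, df = 2, p = 0.233468, fail to reject H0.


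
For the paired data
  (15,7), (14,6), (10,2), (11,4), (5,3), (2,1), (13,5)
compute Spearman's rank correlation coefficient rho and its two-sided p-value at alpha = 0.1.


Step 1: Rank x and y separately (midranks; no ties here).
rank(x): 15->7, 14->6, 10->3, 11->4, 5->2, 2->1, 13->5
rank(y): 7->7, 6->6, 2->2, 4->4, 3->3, 1->1, 5->5
Step 2: d_i = R_x(i) - R_y(i); compute d_i^2.
  (7-7)^2=0, (6-6)^2=0, (3-2)^2=1, (4-4)^2=0, (2-3)^2=1, (1-1)^2=0, (5-5)^2=0
sum(d^2) = 2.
Step 3: rho = 1 - 6*2 / (7*(7^2 - 1)) = 1 - 12/336 = 0.964286.
Step 4: Under H0, t = rho * sqrt((n-2)/(1-rho^2)) = 8.1408 ~ t(5).
Step 5: Two-sided p-value from the t-distribution with 5 df = 0.000454.
Step 6: alpha = 0.1. reject H0.

rho = 0.9643, p = 0.000454, reject H0 at alpha = 0.1.


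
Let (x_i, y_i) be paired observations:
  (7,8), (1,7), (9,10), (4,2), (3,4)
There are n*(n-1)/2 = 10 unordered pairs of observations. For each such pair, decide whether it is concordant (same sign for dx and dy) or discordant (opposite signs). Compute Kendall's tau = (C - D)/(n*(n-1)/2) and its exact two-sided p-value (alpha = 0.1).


Step 1: Enumerate the 10 unordered pairs (i,j) with i<j and classify each by sign(x_j-x_i) * sign(y_j-y_i).
  (1,2):dx=-6,dy=-1->C; (1,3):dx=+2,dy=+2->C; (1,4):dx=-3,dy=-6->C; (1,5):dx=-4,dy=-4->C
  (2,3):dx=+8,dy=+3->C; (2,4):dx=+3,dy=-5->D; (2,5):dx=+2,dy=-3->D; (3,4):dx=-5,dy=-8->C
  (3,5):dx=-6,dy=-6->C; (4,5):dx=-1,dy=+2->D
Step 2: C = 7, D = 3, total pairs = 10.
Step 3: tau = (C - D)/(n(n-1)/2) = (7 - 3)/10 = 0.400000.
Step 4: Exact two-sided p-value (enumerate n! = 120 permutations of y under H0): p = 0.483333.
Step 5: alpha = 0.1. fail to reject H0.

tau_b = 0.4000 (C=7, D=3), p = 0.483333, fail to reject H0.


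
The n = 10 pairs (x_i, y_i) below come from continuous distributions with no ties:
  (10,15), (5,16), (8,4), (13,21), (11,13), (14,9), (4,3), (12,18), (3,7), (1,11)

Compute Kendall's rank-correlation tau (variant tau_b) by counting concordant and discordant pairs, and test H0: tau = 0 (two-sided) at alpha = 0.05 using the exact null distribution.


Step 1: Enumerate the 45 unordered pairs (i,j) with i<j and classify each by sign(x_j-x_i) * sign(y_j-y_i).
  (1,2):dx=-5,dy=+1->D; (1,3):dx=-2,dy=-11->C; (1,4):dx=+3,dy=+6->C; (1,5):dx=+1,dy=-2->D
  (1,6):dx=+4,dy=-6->D; (1,7):dx=-6,dy=-12->C; (1,8):dx=+2,dy=+3->C; (1,9):dx=-7,dy=-8->C
  (1,10):dx=-9,dy=-4->C; (2,3):dx=+3,dy=-12->D; (2,4):dx=+8,dy=+5->C; (2,5):dx=+6,dy=-3->D
  (2,6):dx=+9,dy=-7->D; (2,7):dx=-1,dy=-13->C; (2,8):dx=+7,dy=+2->C; (2,9):dx=-2,dy=-9->C
  (2,10):dx=-4,dy=-5->C; (3,4):dx=+5,dy=+17->C; (3,5):dx=+3,dy=+9->C; (3,6):dx=+6,dy=+5->C
  (3,7):dx=-4,dy=-1->C; (3,8):dx=+4,dy=+14->C; (3,9):dx=-5,dy=+3->D; (3,10):dx=-7,dy=+7->D
  (4,5):dx=-2,dy=-8->C; (4,6):dx=+1,dy=-12->D; (4,7):dx=-9,dy=-18->C; (4,8):dx=-1,dy=-3->C
  (4,9):dx=-10,dy=-14->C; (4,10):dx=-12,dy=-10->C; (5,6):dx=+3,dy=-4->D; (5,7):dx=-7,dy=-10->C
  (5,8):dx=+1,dy=+5->C; (5,9):dx=-8,dy=-6->C; (5,10):dx=-10,dy=-2->C; (6,7):dx=-10,dy=-6->C
  (6,8):dx=-2,dy=+9->D; (6,9):dx=-11,dy=-2->C; (6,10):dx=-13,dy=+2->D; (7,8):dx=+8,dy=+15->C
  (7,9):dx=-1,dy=+4->D; (7,10):dx=-3,dy=+8->D; (8,9):dx=-9,dy=-11->C; (8,10):dx=-11,dy=-7->C
  (9,10):dx=-2,dy=+4->D
Step 2: C = 30, D = 15, total pairs = 45.
Step 3: tau = (C - D)/(n(n-1)/2) = (30 - 15)/45 = 0.333333.
Step 4: Exact two-sided p-value (enumerate n! = 3628800 permutations of y under H0): p = 0.216373.
Step 5: alpha = 0.05. fail to reject H0.

tau_b = 0.3333 (C=30, D=15), p = 0.216373, fail to reject H0.


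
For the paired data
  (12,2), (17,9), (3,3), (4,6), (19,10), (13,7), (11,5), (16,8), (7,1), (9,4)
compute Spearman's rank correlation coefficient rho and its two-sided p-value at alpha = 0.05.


Step 1: Rank x and y separately (midranks; no ties here).
rank(x): 12->6, 17->9, 3->1, 4->2, 19->10, 13->7, 11->5, 16->8, 7->3, 9->4
rank(y): 2->2, 9->9, 3->3, 6->6, 10->10, 7->7, 5->5, 8->8, 1->1, 4->4
Step 2: d_i = R_x(i) - R_y(i); compute d_i^2.
  (6-2)^2=16, (9-9)^2=0, (1-3)^2=4, (2-6)^2=16, (10-10)^2=0, (7-7)^2=0, (5-5)^2=0, (8-8)^2=0, (3-1)^2=4, (4-4)^2=0
sum(d^2) = 40.
Step 3: rho = 1 - 6*40 / (10*(10^2 - 1)) = 1 - 240/990 = 0.757576.
Step 4: Under H0, t = rho * sqrt((n-2)/(1-rho^2)) = 3.2827 ~ t(8).
Step 5: Two-sided p-value from the t-distribution with 8 df = 0.011143.
Step 6: alpha = 0.05. reject H0.

rho = 0.7576, p = 0.011143, reject H0 at alpha = 0.05.


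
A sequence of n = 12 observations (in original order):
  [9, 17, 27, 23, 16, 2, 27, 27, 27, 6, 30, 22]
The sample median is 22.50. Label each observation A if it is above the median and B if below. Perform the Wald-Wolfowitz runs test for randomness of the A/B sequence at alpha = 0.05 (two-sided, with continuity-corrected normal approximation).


Step 1: Compute median = 22.50; label A = above, B = below.
Labels in order: BBAABBAAABAB  (n_A = 6, n_B = 6)
Step 2: Count runs R = 7.
Step 3: Under H0 (random ordering), E[R] = 2*n_A*n_B/(n_A+n_B) + 1 = 2*6*6/12 + 1 = 7.0000.
        Var[R] = 2*n_A*n_B*(2*n_A*n_B - n_A - n_B) / ((n_A+n_B)^2 * (n_A+n_B-1)) = 4320/1584 = 2.7273.
        SD[R] = 1.6514.
Step 4: R = E[R], so z = 0 with no continuity correction.
Step 5: Two-sided p-value via normal approximation = 2*(1 - Phi(|z|)) = 1.000000.
Step 6: alpha = 0.05. fail to reject H0.

R = 7, z = 0.0000, p = 1.000000, fail to reject H0.


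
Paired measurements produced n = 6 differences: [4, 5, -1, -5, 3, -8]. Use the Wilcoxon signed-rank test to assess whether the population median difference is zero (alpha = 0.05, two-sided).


Step 1: Drop any zero differences (none here) and take |d_i|.
|d| = [4, 5, 1, 5, 3, 8]
Step 2: Midrank |d_i| (ties get averaged ranks).
ranks: |4|->3, |5|->4.5, |1|->1, |5|->4.5, |3|->2, |8|->6
Step 3: Attach original signs; sum ranks with positive sign and with negative sign.
W+ = 3 + 4.5 + 2 = 9.5
W- = 1 + 4.5 + 6 = 11.5
(Check: W+ + W- = 21 should equal n(n+1)/2 = 21.)
Step 4: Test statistic W = min(W+, W-) = 9.5.
Step 5: Ties in |d|, so use the tie-corrected normal approximation.
        E[W] = n(n+1)/4 = 6*7/4 = 10.5.
        Tie groups: |d|=5 (t=2); sum(t^3 - t) = 6.
        Var[W] = n(n+1)(2n+1)/24 - sum(t^3-t)/48 = 546/24 - 6/48 = 22.625.
        z = (W - E[W]) / sqrt(Var[W]) = (9.5 - 10.5) / 4.7566 = -0.2102.
        Two-sided p = 2*Phi(z) = 0.833484.
Step 6: alpha = 0.05. fail to reject H0.

W+ = 9.5, W- = 11.5, W = min = 9.5, p = 0.833484, fail to reject H0.


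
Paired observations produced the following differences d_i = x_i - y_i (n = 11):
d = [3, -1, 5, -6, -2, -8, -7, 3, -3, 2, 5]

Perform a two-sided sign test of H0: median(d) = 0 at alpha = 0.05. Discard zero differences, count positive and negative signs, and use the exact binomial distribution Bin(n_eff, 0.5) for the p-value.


Step 1: Discard zero differences. Original n = 11; n_eff = number of nonzero differences = 11.
Nonzero differences (with sign): +3, -1, +5, -6, -2, -8, -7, +3, -3, +2, +5
Step 2: Count signs: positive = 5, negative = 6.
Step 3: Under H0: P(positive) = 0.5, so the number of positives S ~ Bin(11, 0.5).
Step 4: Two-sided exact p-value = sum of Bin(11,0.5) probabilities at or below the observed probability = 1.000000.
Step 5: alpha = 0.05. fail to reject H0.

n_eff = 11, pos = 5, neg = 6, p = 1.000000, fail to reject H0.


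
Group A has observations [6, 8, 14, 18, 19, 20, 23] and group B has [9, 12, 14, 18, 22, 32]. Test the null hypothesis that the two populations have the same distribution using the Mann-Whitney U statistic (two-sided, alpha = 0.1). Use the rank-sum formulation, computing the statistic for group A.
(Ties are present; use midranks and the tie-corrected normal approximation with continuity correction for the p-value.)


Step 1: Combine and sort all 13 observations; assign midranks.
sorted (value, group): (6,X), (8,X), (9,Y), (12,Y), (14,X), (14,Y), (18,X), (18,Y), (19,X), (20,X), (22,Y), (23,X), (32,Y)
ranks: 6->1, 8->2, 9->3, 12->4, 14->5.5, 14->5.5, 18->7.5, 18->7.5, 19->9, 20->10, 22->11, 23->12, 32->13
Step 2: Rank sum for X: R1 = 1 + 2 + 5.5 + 7.5 + 9 + 10 + 12 = 47.
Step 3: U_X = R1 - n1(n1+1)/2 = 47 - 7*8/2 = 47 - 28 = 19.
       U_Y = n1*n2 - U_X = 42 - 19 = 23.
Step 4: Ties are present, so use the tie-corrected normal approximation (with continuity correction) for the p-value.
Step 5: p-value = 0.829863; compare to alpha = 0.1. fail to reject H0.

U_X = 19, p = 0.829863, fail to reject H0 at alpha = 0.1.


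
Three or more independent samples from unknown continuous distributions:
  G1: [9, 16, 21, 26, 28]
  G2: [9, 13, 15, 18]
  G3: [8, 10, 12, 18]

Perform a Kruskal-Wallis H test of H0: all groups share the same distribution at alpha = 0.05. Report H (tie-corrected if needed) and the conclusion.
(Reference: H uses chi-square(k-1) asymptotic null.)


Step 1: Combine all N = 13 observations and assign midranks.
sorted (value, group, rank): (8,G3,1), (9,G1,2.5), (9,G2,2.5), (10,G3,4), (12,G3,5), (13,G2,6), (15,G2,7), (16,G1,8), (18,G2,9.5), (18,G3,9.5), (21,G1,11), (26,G1,12), (28,G1,13)
Step 2: Sum ranks within each group.
R_1 = 46.5 (n_1 = 5)
R_2 = 25 (n_2 = 4)
R_3 = 19.5 (n_3 = 4)
Step 3: H = 12/(N(N+1)) * sum(R_i^2/n_i) - 3(N+1)
     = 12/(13*14) * (46.5^2/5 + 25^2/4 + 19.5^2/4) - 3*14
     = 0.065934 * 683.763 - 42
     = 3.083242.
Step 4: Ties present; correction factor C = 1 - 12/(13^3 - 13) = 0.994505. Corrected H = 3.083242 / 0.994505 = 3.100276.
Step 5: Under H0, H ~ chi^2(2); p-value = 0.212219.
Step 6: alpha = 0.05. fail to reject H0.

H = 3.1003, df = 2, p = 0.212219, fail to reject H0.


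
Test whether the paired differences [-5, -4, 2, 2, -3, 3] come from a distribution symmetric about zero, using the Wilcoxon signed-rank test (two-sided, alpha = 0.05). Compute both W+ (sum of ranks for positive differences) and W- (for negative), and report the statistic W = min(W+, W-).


Step 1: Drop any zero differences (none here) and take |d_i|.
|d| = [5, 4, 2, 2, 3, 3]
Step 2: Midrank |d_i| (ties get averaged ranks).
ranks: |5|->6, |4|->5, |2|->1.5, |2|->1.5, |3|->3.5, |3|->3.5
Step 3: Attach original signs; sum ranks with positive sign and with negative sign.
W+ = 1.5 + 1.5 + 3.5 = 6.5
W- = 6 + 5 + 3.5 = 14.5
(Check: W+ + W- = 21 should equal n(n+1)/2 = 21.)
Step 4: Test statistic W = min(W+, W-) = 6.5.
Step 5: Ties in |d|, so use the tie-corrected normal approximation.
        E[W] = n(n+1)/4 = 6*7/4 = 10.5.
        Tie groups: |d|=2 (t=2), |d|=3 (t=2); sum(t^3 - t) = 12.
        Var[W] = n(n+1)(2n+1)/24 - sum(t^3-t)/48 = 546/24 - 12/48 = 22.5.
        z = (W - E[W]) / sqrt(Var[W]) = (6.5 - 10.5) / 4.7434 = -0.8433.
        Two-sided p = 2*Phi(z) = 0.399075.
Step 6: alpha = 0.05. fail to reject H0.

W+ = 6.5, W- = 14.5, W = min = 6.5, p = 0.399075, fail to reject H0.


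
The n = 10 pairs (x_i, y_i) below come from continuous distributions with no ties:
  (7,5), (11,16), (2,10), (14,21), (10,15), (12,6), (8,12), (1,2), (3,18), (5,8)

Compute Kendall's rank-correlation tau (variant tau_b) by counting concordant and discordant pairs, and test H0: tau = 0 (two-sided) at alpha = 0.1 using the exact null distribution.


Step 1: Enumerate the 45 unordered pairs (i,j) with i<j and classify each by sign(x_j-x_i) * sign(y_j-y_i).
  (1,2):dx=+4,dy=+11->C; (1,3):dx=-5,dy=+5->D; (1,4):dx=+7,dy=+16->C; (1,5):dx=+3,dy=+10->C
  (1,6):dx=+5,dy=+1->C; (1,7):dx=+1,dy=+7->C; (1,8):dx=-6,dy=-3->C; (1,9):dx=-4,dy=+13->D
  (1,10):dx=-2,dy=+3->D; (2,3):dx=-9,dy=-6->C; (2,4):dx=+3,dy=+5->C; (2,5):dx=-1,dy=-1->C
  (2,6):dx=+1,dy=-10->D; (2,7):dx=-3,dy=-4->C; (2,8):dx=-10,dy=-14->C; (2,9):dx=-8,dy=+2->D
  (2,10):dx=-6,dy=-8->C; (3,4):dx=+12,dy=+11->C; (3,5):dx=+8,dy=+5->C; (3,6):dx=+10,dy=-4->D
  (3,7):dx=+6,dy=+2->C; (3,8):dx=-1,dy=-8->C; (3,9):dx=+1,dy=+8->C; (3,10):dx=+3,dy=-2->D
  (4,5):dx=-4,dy=-6->C; (4,6):dx=-2,dy=-15->C; (4,7):dx=-6,dy=-9->C; (4,8):dx=-13,dy=-19->C
  (4,9):dx=-11,dy=-3->C; (4,10):dx=-9,dy=-13->C; (5,6):dx=+2,dy=-9->D; (5,7):dx=-2,dy=-3->C
  (5,8):dx=-9,dy=-13->C; (5,9):dx=-7,dy=+3->D; (5,10):dx=-5,dy=-7->C; (6,7):dx=-4,dy=+6->D
  (6,8):dx=-11,dy=-4->C; (6,9):dx=-9,dy=+12->D; (6,10):dx=-7,dy=+2->D; (7,8):dx=-7,dy=-10->C
  (7,9):dx=-5,dy=+6->D; (7,10):dx=-3,dy=-4->C; (8,9):dx=+2,dy=+16->C; (8,10):dx=+4,dy=+6->C
  (9,10):dx=+2,dy=-10->D
Step 2: C = 31, D = 14, total pairs = 45.
Step 3: tau = (C - D)/(n(n-1)/2) = (31 - 14)/45 = 0.377778.
Step 4: Exact two-sided p-value (enumerate n! = 3628800 permutations of y under H0): p = 0.155742.
Step 5: alpha = 0.1. fail to reject H0.

tau_b = 0.3778 (C=31, D=14), p = 0.155742, fail to reject H0.


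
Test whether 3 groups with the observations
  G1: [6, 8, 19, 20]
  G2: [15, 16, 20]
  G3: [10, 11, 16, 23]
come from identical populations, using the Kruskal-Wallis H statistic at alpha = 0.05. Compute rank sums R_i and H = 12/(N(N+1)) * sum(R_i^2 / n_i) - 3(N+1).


Step 1: Combine all N = 11 observations and assign midranks.
sorted (value, group, rank): (6,G1,1), (8,G1,2), (10,G3,3), (11,G3,4), (15,G2,5), (16,G2,6.5), (16,G3,6.5), (19,G1,8), (20,G1,9.5), (20,G2,9.5), (23,G3,11)
Step 2: Sum ranks within each group.
R_1 = 20.5 (n_1 = 4)
R_2 = 21 (n_2 = 3)
R_3 = 24.5 (n_3 = 4)
Step 3: H = 12/(N(N+1)) * sum(R_i^2/n_i) - 3(N+1)
     = 12/(11*12) * (20.5^2/4 + 21^2/3 + 24.5^2/4) - 3*12
     = 0.090909 * 402.125 - 36
     = 0.556818.
Step 4: Ties present; correction factor C = 1 - 12/(11^3 - 11) = 0.990909. Corrected H = 0.556818 / 0.990909 = 0.561927.
Step 5: Under H0, H ~ chi^2(2); p-value = 0.755056.
Step 6: alpha = 0.05. fail to reject H0.

H = 0.5619, df = 2, p = 0.755056, fail to reject H0.
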